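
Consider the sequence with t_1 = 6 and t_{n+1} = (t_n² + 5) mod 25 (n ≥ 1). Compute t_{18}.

16

t_1 = 6; t_2 = 16; t_3 = 11; t_4 = 1; t_5 = 6.
The sequence repeats with period 4.
(18 - 1) mod 4 = 1, so t_{18} = t_2 = 16.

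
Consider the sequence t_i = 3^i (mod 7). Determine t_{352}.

Computing terms: t_1 = 3, t_2 = 2, t_3 = 6, t_4 = 4, t_5 = 5, t_6 = 1, t_7 = 3.
The sequence repeats with period 6.
(352 - 1) mod 6 = 3, so t_{352} = t_4 = 4.

4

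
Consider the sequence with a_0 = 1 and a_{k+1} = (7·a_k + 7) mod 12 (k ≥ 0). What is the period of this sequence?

6

Computing terms: a_0 = 1; a_1 = 2; a_2 = 9; a_3 = 10; a_4 = 5; a_5 = 6; a_6 = 1.
The sequence repeats with period 6.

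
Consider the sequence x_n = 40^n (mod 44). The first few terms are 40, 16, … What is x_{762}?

x_1 = 40, x_2 = 16, x_3 = 24, x_4 = 36, x_5 = 32, x_6 = 4, x_7 = 28, x_8 = 20, x_9 = 8, x_{10} = 12, x_{11} = 40.
Since x_{11} = x_1 = 40, the sequence is periodic with period 10.
So x_{762} = x_{1 + ((762-1) mod 10)} = x_2 = 16.

16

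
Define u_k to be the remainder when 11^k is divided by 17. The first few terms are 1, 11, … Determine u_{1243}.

12

Listing terms: u_0 = 1, u_1 = 11, u_2 = 2, u_3 = 5, u_4 = 4, u_5 = 10, u_6 = 8, u_7 = 3, u_8 = 16, u_9 = 6, u_{10} = 15, u_{11} = 12, u_{12} = 13, u_{13} = 7, u_{14} = 9, u_{15} = 14, u_{16} = 1.
The sequence repeats with period 16.
(1243 - 0) mod 16 = 11, so u_{1243} = u_{11} = 12.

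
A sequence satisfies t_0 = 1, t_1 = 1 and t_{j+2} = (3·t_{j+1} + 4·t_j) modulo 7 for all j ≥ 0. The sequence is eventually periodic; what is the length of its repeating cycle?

6

Listing terms: t_0 = 1; t_1 = 1; t_2 = 0; t_3 = 4; t_4 = 5; t_5 = 3; t_6 = 1; t_7 = 1.
Since (t_6, t_7) = (t_0, t_1) = (1, 1) (two consecutive terms determine the rest), the sequence is periodic with period 6.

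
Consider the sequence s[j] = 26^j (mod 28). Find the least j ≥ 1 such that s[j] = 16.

4

We have s[0] = 1,  s[1] = 26,  s[2] = 4,  s[3] = 20,  s[4] = 16,  s[5] = 24,  s[6] = 8,  s[7] = 12,  s[8] = 4.
Since s[8] = s[2] = 4, the sequence is eventually periodic: after a pre-period of length 2 it cycles with period 6.
The value 16 first appears (with j ≥ 1) at s[4].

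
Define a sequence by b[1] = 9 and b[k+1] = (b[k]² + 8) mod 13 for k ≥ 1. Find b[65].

We have b[1] = 9,  b[2] = 11,  b[3] = 12,  b[4] = 9.
The sequence repeats with period 3.
(65 - 1) mod 3 = 1, so b[65] = b[2] = 11.

11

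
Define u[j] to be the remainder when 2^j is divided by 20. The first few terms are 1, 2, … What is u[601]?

12

Computing terms: u[0] = 1; u[1] = 2; u[2] = 4; u[3] = 8; u[4] = 16; u[5] = 12; u[6] = 4.
Since u[6] = u[2] = 4, the sequence is eventually periodic: after a pre-period of length 2 it cycles with period 4.
For j ≥ 2, u[j] depends only on (j - 2) mod 4. (601 - 2) mod 4 = 3, so u[601] = u[5] = 12.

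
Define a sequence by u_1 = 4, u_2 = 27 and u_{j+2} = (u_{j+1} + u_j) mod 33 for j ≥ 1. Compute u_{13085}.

We have u_1 = 4,  u_2 = 27,  u_3 = 31,  u_4 = 25,  u_5 = 23,  u_6 = 15,  u_7 = 5,  u_8 = 20,  u_9 = 25,  u_{10} = 12,  u_{11} = 4,  u_{12} = 16,  u_{13} = 20,  u_{14} = 3,  u_{15} = 23,  u_{16} = 26,  u_{17} = 16,  u_{18} = 9,  u_{19} = 25,  u_{20} = 1,  u_{21} = 26,  u_{22} = 27,  u_{23} = 20,  u_{24} = 14,  u_{25} = 1,  u_{26} = 15,  u_{27} = 16,  u_{28} = 31,  u_{29} = 14,  u_{30} = 12,  u_{31} = 26,  u_{32} = 5,  u_{33} = 31,  u_{34} = 3,  u_{35} = 1,  u_{36} = 4,  u_{37} = 5,  u_{38} = 9,  u_{39} = 14,  u_{40} = 23,  u_{41} = 4,  u_{42} = 27.
The sequence repeats with period 40.
So u_{13085} = u_{1 + ((13085-1) mod 40)} = u_5 = 23.

23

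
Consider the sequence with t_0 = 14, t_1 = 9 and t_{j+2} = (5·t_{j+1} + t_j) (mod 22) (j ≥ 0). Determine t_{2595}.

We have t_0 = 14,  t_1 = 9,  t_2 = 15,  t_3 = 18,  t_4 = 17,  t_5 = 15,  t_6 = 4,  t_7 = 13,  t_8 = 3,  t_9 = 6,  t_{10} = 11,  t_{11} = 17,  t_{12} = 8,  t_{13} = 13,  t_{14} = 7,  t_{15} = 4,  t_{16} = 5,  t_{17} = 7,  t_{18} = 18,  t_{19} = 9,  t_{20} = 19,  t_{21} = 16,  t_{22} = 11,  t_{23} = 5,  t_{24} = 14,  t_{25} = 9.
Since (t_{24}, t_{25}) = (t_0, t_1) = (14, 9) (two consecutive terms determine the rest), the sequence is periodic with period 24.
(2595 - 0) mod 24 = 3, so t_{2595} = t_3 = 18.

18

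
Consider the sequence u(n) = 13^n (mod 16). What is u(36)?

1

Computing terms: u(1) = 13; u(2) = 9; u(3) = 5; u(4) = 1; u(5) = 13.
The sequence repeats with period 4.
(36 - 1) mod 4 = 3, so u(36) = u(4) = 1.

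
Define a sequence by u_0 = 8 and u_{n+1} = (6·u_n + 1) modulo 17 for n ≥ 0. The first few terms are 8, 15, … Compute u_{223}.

4

We have u_0 = 8, u_1 = 15, u_2 = 6, u_3 = 3, u_4 = 2, u_5 = 13, u_6 = 11, u_7 = 16, u_8 = 12, u_9 = 5, u_{10} = 14, u_{11} = 0, u_{12} = 1, u_{13} = 7, u_{14} = 9, u_{15} = 4, u_{16} = 8.
The sequence repeats with period 16.
(223 - 0) mod 16 = 15, so u_{223} = u_{15} = 4.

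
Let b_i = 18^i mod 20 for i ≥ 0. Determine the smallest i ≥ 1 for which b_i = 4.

2

b_0 = 1, b_1 = 18, b_2 = 4, b_3 = 12, b_4 = 16, b_5 = 8, b_6 = 4.
Since b_6 = b_2 = 4, the sequence is eventually periodic: after a pre-period of length 2 it cycles with period 4.
The value 4 first appears (with i ≥ 1) at b_2.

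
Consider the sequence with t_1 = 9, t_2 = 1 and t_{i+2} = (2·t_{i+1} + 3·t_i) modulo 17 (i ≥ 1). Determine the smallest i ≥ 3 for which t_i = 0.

We have t_1 = 9, t_2 = 1, t_3 = 12, t_4 = 10, t_5 = 5, t_6 = 6, t_7 = 10, t_8 = 4, t_9 = 4, t_{10} = 3, t_{11} = 1, t_{12} = 11, t_{13} = 8, t_{14} = 15, t_{15} = 3, t_{16} = 0, t_{17} = 9, t_{18} = 1.
Since (t_{17}, t_{18}) = (t_1, t_2) = (9, 1) (two consecutive terms determine the rest), the sequence is periodic with period 16.
The value 0 first appears (with i ≥ 3) at t_{16}.

16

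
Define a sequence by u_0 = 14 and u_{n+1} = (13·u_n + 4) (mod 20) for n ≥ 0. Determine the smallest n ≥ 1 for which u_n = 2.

We have u_0 = 14,  u_1 = 6,  u_2 = 2,  u_3 = 10,  u_4 = 14.
Since u_4 = u_0 = 14, the sequence is periodic with period 4.
The value 2 first appears (with n ≥ 1) at u_2.

2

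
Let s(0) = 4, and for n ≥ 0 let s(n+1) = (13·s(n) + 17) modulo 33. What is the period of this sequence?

We have s(0) = 4,  s(1) = 3,  s(2) = 23,  s(3) = 19,  s(4) = 0,  s(5) = 17,  s(6) = 7,  s(7) = 9,  s(8) = 2,  s(9) = 10,  s(10) = 15,  s(11) = 14,  s(12) = 1,  s(13) = 30,  s(14) = 11,  s(15) = 28,  s(16) = 18,  s(17) = 20,  s(18) = 13,  s(19) = 21,  s(20) = 26,  s(21) = 25,  s(22) = 12,  s(23) = 8,  s(24) = 22,  s(25) = 6,  s(26) = 29,  s(27) = 31,  s(28) = 24,  s(29) = 32,  s(30) = 4.
The sequence repeats with period 30.

30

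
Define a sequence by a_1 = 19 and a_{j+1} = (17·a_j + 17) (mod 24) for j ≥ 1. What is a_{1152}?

Listing terms: a_1 = 19; a_2 = 4; a_3 = 13; a_4 = 22; a_5 = 7; a_6 = 16; a_7 = 1; a_8 = 10; a_9 = 19.
The sequence repeats with period 8.
So a_{1152} = a_{1 + ((1152-1) mod 8)} = a_8 = 10.

10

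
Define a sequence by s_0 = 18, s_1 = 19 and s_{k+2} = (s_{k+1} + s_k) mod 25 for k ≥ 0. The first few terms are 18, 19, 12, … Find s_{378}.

s_0 = 18,  s_1 = 19,  s_2 = 12,  s_3 = 6,  s_4 = 18,  s_5 = 24,  s_6 = 17,  s_7 = 16,  s_8 = 8,  s_9 = 24,  s_{10} = 7,  s_{11} = 6,  s_{12} = 13,  s_{13} = 19,  s_{14} = 7,  s_{15} = 1,  s_{16} = 8,  s_{17} = 9,  s_{18} = 17,  s_{19} = 1,  s_{20} = 18,  s_{21} = 19.
Since (s_{20}, s_{21}) = (s_0, s_1) = (18, 19) (two consecutive terms determine the rest), the sequence is periodic with period 20.
(378 - 0) mod 20 = 18, so s_{378} = s_{18} = 17.

17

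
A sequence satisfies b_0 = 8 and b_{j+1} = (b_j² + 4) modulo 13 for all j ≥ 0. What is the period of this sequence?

6

We have b_0 = 8; b_1 = 3; b_2 = 0; b_3 = 4; b_4 = 7; b_5 = 1; b_6 = 5; b_7 = 3.
Since b_7 = b_1 = 3, the sequence is eventually periodic: after a pre-period of length 1 it cycles with period 6.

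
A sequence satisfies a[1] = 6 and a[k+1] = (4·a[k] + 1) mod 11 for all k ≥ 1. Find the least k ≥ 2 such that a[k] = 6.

We have a[1] = 6; a[2] = 3; a[3] = 2; a[4] = 9; a[5] = 4; a[6] = 6.
Since a[6] = a[1] = 6, the sequence is periodic with period 5.
The value 6 next appears (with k ≥ 2) at a[6].

6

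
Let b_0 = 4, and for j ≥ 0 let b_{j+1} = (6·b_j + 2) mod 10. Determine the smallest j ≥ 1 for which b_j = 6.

1

b_0 = 4,  b_1 = 6,  b_2 = 8,  b_3 = 0,  b_4 = 2,  b_5 = 4.
Since b_5 = b_0 = 4, the sequence is periodic with period 5.
The value 6 first appears (with j ≥ 1) at b_1.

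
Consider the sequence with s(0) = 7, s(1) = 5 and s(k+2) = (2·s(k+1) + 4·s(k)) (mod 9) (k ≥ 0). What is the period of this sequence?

24

Listing terms: s(0) = 7, s(1) = 5, s(2) = 2, s(3) = 6, s(4) = 2, s(5) = 1, s(6) = 1, s(7) = 6, s(8) = 7, s(9) = 2, s(10) = 5, s(11) = 0, s(12) = 2, s(13) = 4, s(14) = 7, s(15) = 3, s(16) = 7, s(17) = 8, s(18) = 8, s(19) = 3, s(20) = 2, s(21) = 7, s(22) = 4, s(23) = 0, s(24) = 7, s(25) = 5.
Since (s(24), s(25)) = (s(0), s(1)) = (7, 5) (two consecutive terms determine the rest), the sequence is periodic with period 24.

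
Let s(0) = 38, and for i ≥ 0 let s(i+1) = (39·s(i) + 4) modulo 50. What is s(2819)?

Listing terms: s(0) = 38; s(1) = 36; s(2) = 8; s(3) = 16; s(4) = 28; s(5) = 46; s(6) = 48; s(7) = 26; s(8) = 18; s(9) = 6; s(10) = 38.
Since s(10) = s(0) = 38, the sequence is periodic with period 10.
So s(2819) = s(0 + ((2819-0) mod 10)) = s(9) = 6.

6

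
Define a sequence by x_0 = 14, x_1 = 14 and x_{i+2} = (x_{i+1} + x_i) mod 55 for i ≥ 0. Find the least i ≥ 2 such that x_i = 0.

x_0 = 14,  x_1 = 14,  x_2 = 28,  x_3 = 42,  x_4 = 15,  x_5 = 2,  x_6 = 17,  x_7 = 19,  x_8 = 36,  x_9 = 0,  x_{10} = 36,  x_{11} = 36,  x_{12} = 17,  x_{13} = 53,  x_{14} = 15,  x_{15} = 13,  x_{16} = 28,  x_{17} = 41,  x_{18} = 14,  x_{19} = 0,  x_{20} = 14,  x_{21} = 14.
The sequence repeats with period 20.
The value 0 first appears (with i ≥ 2) at x_9.

9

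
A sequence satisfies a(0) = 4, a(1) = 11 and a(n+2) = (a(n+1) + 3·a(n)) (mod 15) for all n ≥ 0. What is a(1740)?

Listing terms: a(0) = 4,  a(1) = 11,  a(2) = 8,  a(3) = 11,  a(4) = 5,  a(5) = 8,  a(6) = 8,  a(7) = 2,  a(8) = 11,  a(9) = 2,  a(10) = 5,  a(11) = 11,  a(12) = 11,  a(13) = 14,  a(14) = 2,  a(15) = 14,  a(16) = 5,  a(17) = 2,  a(18) = 2,  a(19) = 8,  a(20) = 14,  a(21) = 8,  a(22) = 5,  a(23) = 14,  a(24) = 14,  a(25) = 11,  a(26) = 8.
Since (a(25), a(26)) = (a(1), a(2)) = (11, 8) (two consecutive terms determine the rest), the sequence is eventually periodic: after a pre-period of length 1 it cycles with period 24.
For n ≥ 1, a(n) depends only on (n - 1) mod 24. (1740 - 1) mod 24 = 11, so a(1740) = a(12) = 11.

11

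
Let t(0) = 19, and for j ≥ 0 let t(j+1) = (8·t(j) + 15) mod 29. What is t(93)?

25

We have t(0) = 19,  t(1) = 22,  t(2) = 17,  t(3) = 6,  t(4) = 5,  t(5) = 26,  t(6) = 20,  t(7) = 1,  t(8) = 23,  t(9) = 25,  t(10) = 12,  t(11) = 24,  t(12) = 4,  t(13) = 18,  t(14) = 14,  t(15) = 11,  t(16) = 16,  t(17) = 27,  t(18) = 28,  t(19) = 7,  t(20) = 13,  t(21) = 3,  t(22) = 10,  t(23) = 8,  t(24) = 21,  t(25) = 9,  t(26) = 0,  t(27) = 15,  t(28) = 19.
The sequence repeats with period 28.
(93 - 0) mod 28 = 9, so t(93) = t(9) = 25.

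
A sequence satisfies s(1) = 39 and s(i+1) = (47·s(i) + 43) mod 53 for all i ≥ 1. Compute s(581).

26

Computing terms: s(1) = 39,  s(2) = 21,  s(3) = 23,  s(4) = 11,  s(5) = 30,  s(6) = 22,  s(7) = 17,  s(8) = 47,  s(9) = 26,  s(10) = 46,  s(11) = 32,  s(12) = 10,  s(13) = 36,  s(14) = 39.
Since s(14) = s(1) = 39, the sequence is periodic with period 13.
So s(581) = s(1 + ((581-1) mod 13)) = s(9) = 26.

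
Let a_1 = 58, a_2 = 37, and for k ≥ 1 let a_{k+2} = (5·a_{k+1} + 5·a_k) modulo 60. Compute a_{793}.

10

We have a_1 = 58,  a_2 = 37,  a_3 = 55,  a_4 = 40,  a_5 = 55,  a_6 = 55,  a_7 = 10,  a_8 = 25,  a_9 = 55,  a_{10} = 40.
Since (a_9, a_{10}) = (a_3, a_4) = (55, 40) (two consecutive terms determine the rest), the sequence is eventually periodic: after a pre-period of length 2 it cycles with period 6.
For k ≥ 3, a_k depends only on (k - 3) mod 6. (793 - 3) mod 6 = 4, so a_{793} = a_7 = 10.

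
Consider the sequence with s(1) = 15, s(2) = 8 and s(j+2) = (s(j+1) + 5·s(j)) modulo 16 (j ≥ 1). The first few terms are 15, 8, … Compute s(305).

10

We have s(1) = 15; s(2) = 8; s(3) = 3; s(4) = 11; s(5) = 10; s(6) = 1; s(7) = 3; s(8) = 8; s(9) = 7; s(10) = 15; s(11) = 2; s(12) = 13; s(13) = 7; s(14) = 8; s(15) = 11; s(16) = 3; s(17) = 10; s(18) = 9; s(19) = 11; s(20) = 8; s(21) = 15; s(22) = 7; s(23) = 2; s(24) = 5; s(25) = 15; s(26) = 8.
Since (s(25), s(26)) = (s(1), s(2)) = (15, 8) (two consecutive terms determine the rest), the sequence is periodic with period 24.
(305 - 1) mod 24 = 16, so s(305) = s(17) = 10.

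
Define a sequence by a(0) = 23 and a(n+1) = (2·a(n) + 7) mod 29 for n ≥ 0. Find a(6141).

12

We have a(0) = 23,  a(1) = 24,  a(2) = 26,  a(3) = 1,  a(4) = 9,  a(5) = 25,  a(6) = 28,  a(7) = 5,  a(8) = 17,  a(9) = 12,  a(10) = 2,  a(11) = 11,  a(12) = 0,  a(13) = 7,  a(14) = 21,  a(15) = 20,  a(16) = 18,  a(17) = 14,  a(18) = 6,  a(19) = 19,  a(20) = 16,  a(21) = 10,  a(22) = 27,  a(23) = 3,  a(24) = 13,  a(25) = 4,  a(26) = 15,  a(27) = 8,  a(28) = 23.
The sequence repeats with period 28.
(6141 - 0) mod 28 = 9, so a(6141) = a(9) = 12.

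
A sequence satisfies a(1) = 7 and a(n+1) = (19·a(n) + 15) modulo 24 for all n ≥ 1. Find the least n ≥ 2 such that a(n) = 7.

We have a(1) = 7,  a(2) = 4,  a(3) = 19,  a(4) = 16,  a(5) = 7.
The sequence repeats with period 4.
The value 7 next appears (with n ≥ 2) at a(5).

5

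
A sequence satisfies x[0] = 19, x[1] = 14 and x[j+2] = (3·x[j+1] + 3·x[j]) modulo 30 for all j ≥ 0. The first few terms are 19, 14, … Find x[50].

x[0] = 19, x[1] = 14, x[2] = 9, x[3] = 9, x[4] = 24, x[5] = 9, x[6] = 9.
Since (x[5], x[6]) = (x[2], x[3]) = (9, 9) (two consecutive terms determine the rest), the sequence is eventually periodic: after a pre-period of length 2 it cycles with period 3.
For j ≥ 2, x[j] depends only on (j - 2) mod 3. (50 - 2) mod 3 = 0, so x[50] = x[2] = 9.

9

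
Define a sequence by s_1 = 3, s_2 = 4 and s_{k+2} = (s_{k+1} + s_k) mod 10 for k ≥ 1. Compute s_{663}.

Computing terms: s_1 = 3,  s_2 = 4,  s_3 = 7,  s_4 = 1,  s_5 = 8,  s_6 = 9,  s_7 = 7,  s_8 = 6,  s_9 = 3,  s_{10} = 9,  s_{11} = 2,  s_{12} = 1,  s_{13} = 3,  s_{14} = 4.
Since (s_{13}, s_{14}) = (s_1, s_2) = (3, 4) (two consecutive terms determine the rest), the sequence is periodic with period 12.
(663 - 1) mod 12 = 2, so s_{663} = s_3 = 7.

7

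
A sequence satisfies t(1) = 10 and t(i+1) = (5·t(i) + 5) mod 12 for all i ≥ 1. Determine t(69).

We have t(1) = 10, t(2) = 7, t(3) = 4, t(4) = 1, t(5) = 10.
Since t(5) = t(1) = 10, the sequence is periodic with period 4.
(69 - 1) mod 4 = 0, so t(69) = t(1) = 10.

10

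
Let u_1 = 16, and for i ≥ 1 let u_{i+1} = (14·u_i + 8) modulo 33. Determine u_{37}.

We have u_1 = 16; u_2 = 1; u_3 = 22; u_4 = 19; u_5 = 10; u_6 = 16.
Since u_6 = u_1 = 16, the sequence is periodic with period 5.
So u_{37} = u_{1 + ((37-1) mod 5)} = u_2 = 1.

1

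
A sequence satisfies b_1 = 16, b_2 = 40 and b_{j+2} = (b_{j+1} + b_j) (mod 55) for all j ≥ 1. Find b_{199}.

47

We have b_1 = 16; b_2 = 40; b_3 = 1; b_4 = 41; b_5 = 42; b_6 = 28; b_7 = 15; b_8 = 43; b_9 = 3; b_{10} = 46; b_{11} = 49; b_{12} = 40; b_{13} = 34; b_{14} = 19; b_{15} = 53; b_{16} = 17; b_{17} = 15; b_{18} = 32; b_{19} = 47; b_{20} = 24; b_{21} = 16; b_{22} = 40.
The sequence repeats with period 20.
So b_{199} = b_{1 + ((199-1) mod 20)} = b_{19} = 47.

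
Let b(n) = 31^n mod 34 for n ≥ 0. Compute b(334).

19

We have b(0) = 1,  b(1) = 31,  b(2) = 9,  b(3) = 7,  b(4) = 13,  b(5) = 29,  b(6) = 15,  b(7) = 23,  b(8) = 33,  b(9) = 3,  b(10) = 25,  b(11) = 27,  b(12) = 21,  b(13) = 5,  b(14) = 19,  b(15) = 11,  b(16) = 1.
The sequence repeats with period 16.
(334 - 0) mod 16 = 14, so b(334) = b(14) = 19.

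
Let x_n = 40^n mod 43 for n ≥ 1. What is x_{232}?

We have x_1 = 40; x_2 = 9; x_3 = 16; x_4 = 38; x_5 = 15; x_6 = 41; x_7 = 6; x_8 = 25; x_9 = 11; x_{10} = 10; x_{11} = 13; x_{12} = 4; x_{13} = 31; x_{14} = 36; x_{15} = 21; x_{16} = 23; x_{17} = 17; x_{18} = 35; x_{19} = 24; x_{20} = 14; x_{21} = 1; x_{22} = 40.
The sequence repeats with period 21.
(232 - 1) mod 21 = 0, so x_{232} = x_1 = 40.

40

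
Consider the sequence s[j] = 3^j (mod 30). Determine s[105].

s[0] = 1, s[1] = 3, s[2] = 9, s[3] = 27, s[4] = 21, s[5] = 3.
Since s[5] = s[1] = 3, the sequence is eventually periodic: after a pre-period of length 1 it cycles with period 4.
For j ≥ 1, s[j] depends only on (j - 1) mod 4. (105 - 1) mod 4 = 0, so s[105] = s[1] = 3.

3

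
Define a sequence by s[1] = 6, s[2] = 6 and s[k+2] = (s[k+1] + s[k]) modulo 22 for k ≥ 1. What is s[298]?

16

Computing terms: s[1] = 6, s[2] = 6, s[3] = 12, s[4] = 18, s[5] = 8, s[6] = 4, s[7] = 12, s[8] = 16, s[9] = 6, s[10] = 0, s[11] = 6, s[12] = 6.
The sequence repeats with period 10.
(298 - 1) mod 10 = 7, so s[298] = s[8] = 16.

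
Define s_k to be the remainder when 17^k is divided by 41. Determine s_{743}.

s_1 = 17,  s_2 = 2,  s_3 = 34,  s_4 = 4,  s_5 = 27,  s_6 = 8,  s_7 = 13,  s_8 = 16,  s_9 = 26,  s_{10} = 32,  s_{11} = 11,  s_{12} = 23,  s_{13} = 22,  s_{14} = 5,  s_{15} = 3,  s_{16} = 10,  s_{17} = 6,  s_{18} = 20,  s_{19} = 12,  s_{20} = 40,  s_{21} = 24,  s_{22} = 39,  s_{23} = 7,  s_{24} = 37,  s_{25} = 14,  s_{26} = 33,  s_{27} = 28,  s_{28} = 25,  s_{29} = 15,  s_{30} = 9,  s_{31} = 30,  s_{32} = 18,  s_{33} = 19,  s_{34} = 36,  s_{35} = 38,  s_{36} = 31,  s_{37} = 35,  s_{38} = 21,  s_{39} = 29,  s_{40} = 1,  s_{41} = 17.
Since s_{41} = s_1 = 17, the sequence is periodic with period 40.
So s_{743} = s_{1 + ((743-1) mod 40)} = s_{23} = 7.

7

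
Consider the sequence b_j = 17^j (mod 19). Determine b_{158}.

Computing terms: b_1 = 17, b_2 = 4, b_3 = 11, b_4 = 16, b_5 = 6, b_6 = 7, b_7 = 5, b_8 = 9, b_9 = 1, b_{10} = 17.
The sequence repeats with period 9.
(158 - 1) mod 9 = 4, so b_{158} = b_5 = 6.

6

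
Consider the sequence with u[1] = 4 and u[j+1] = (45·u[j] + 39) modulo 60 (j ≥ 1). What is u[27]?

54

We have u[1] = 4; u[2] = 39; u[3] = 54; u[4] = 9; u[5] = 24; u[6] = 39.
Since u[6] = u[2] = 39, the sequence is eventually periodic: after a pre-period of length 1 it cycles with period 4.
For j ≥ 2, u[j] depends only on (j - 2) mod 4. (27 - 2) mod 4 = 1, so u[27] = u[3] = 54.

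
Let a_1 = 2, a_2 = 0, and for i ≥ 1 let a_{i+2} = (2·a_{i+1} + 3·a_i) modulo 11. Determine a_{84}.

1

Listing terms: a_1 = 2; a_2 = 0; a_3 = 6; a_4 = 1; a_5 = 9; a_6 = 10; a_7 = 3; a_8 = 3; a_9 = 4; a_{10} = 6; a_{11} = 2; a_{12} = 0.
The sequence repeats with period 10.
(84 - 1) mod 10 = 3, so a_{84} = a_4 = 1.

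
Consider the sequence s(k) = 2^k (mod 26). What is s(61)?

2

s(0) = 1; s(1) = 2; s(2) = 4; s(3) = 8; s(4) = 16; s(5) = 6; s(6) = 12; s(7) = 24; s(8) = 22; s(9) = 18; s(10) = 10; s(11) = 20; s(12) = 14; s(13) = 2.
Since s(13) = s(1) = 2, the sequence is eventually periodic: after a pre-period of length 1 it cycles with period 12.
For k ≥ 1, s(k) depends only on (k - 1) mod 12. (61 - 1) mod 12 = 0, so s(61) = s(1) = 2.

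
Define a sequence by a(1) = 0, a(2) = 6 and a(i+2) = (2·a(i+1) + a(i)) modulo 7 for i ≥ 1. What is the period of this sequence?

We have a(1) = 0,  a(2) = 6,  a(3) = 5,  a(4) = 2,  a(5) = 2,  a(6) = 6,  a(7) = 0,  a(8) = 6.
Since (a(7), a(8)) = (a(1), a(2)) = (0, 6) (two consecutive terms determine the rest), the sequence is periodic with period 6.

6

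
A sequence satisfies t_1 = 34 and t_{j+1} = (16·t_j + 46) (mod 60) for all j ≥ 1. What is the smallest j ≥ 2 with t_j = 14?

11

We have t_1 = 34, t_2 = 50, t_3 = 6, t_4 = 22, t_5 = 38, t_6 = 54, t_7 = 10, t_8 = 26, t_9 = 42, t_{10} = 58, t_{11} = 14, t_{12} = 30, t_{13} = 46, t_{14} = 2, t_{15} = 18, t_{16} = 34.
The sequence repeats with period 15.
The value 14 first appears (with j ≥ 2) at t_{11}.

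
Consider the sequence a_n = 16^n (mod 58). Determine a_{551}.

52

Computing terms: a_0 = 1, a_1 = 16, a_2 = 24, a_3 = 36, a_4 = 54, a_5 = 52, a_6 = 20, a_7 = 30, a_8 = 16.
Since a_8 = a_1 = 16, the sequence is eventually periodic: after a pre-period of length 1 it cycles with period 7.
For n ≥ 1, a_n depends only on (n - 1) mod 7. (551 - 1) mod 7 = 4, so a_{551} = a_5 = 52.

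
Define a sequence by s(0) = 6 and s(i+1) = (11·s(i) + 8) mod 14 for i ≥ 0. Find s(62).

10

s(0) = 6,  s(1) = 4,  s(2) = 10,  s(3) = 6.
The sequence repeats with period 3.
(62 - 0) mod 3 = 2, so s(62) = s(2) = 10.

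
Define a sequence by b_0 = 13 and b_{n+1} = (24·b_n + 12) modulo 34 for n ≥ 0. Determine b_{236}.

6

Listing terms: b_0 = 13, b_1 = 18, b_2 = 2, b_3 = 26, b_4 = 24, b_5 = 10, b_6 = 14, b_7 = 8, b_8 = 0, b_9 = 12, b_{10} = 28, b_{11} = 4, b_{12} = 6, b_{13} = 20, b_{14} = 16, b_{15} = 22, b_{16} = 30, b_{17} = 18.
Since b_{17} = b_1 = 18, the sequence is eventually periodic: after a pre-period of length 1 it cycles with period 16.
For n ≥ 1, b_n depends only on (n - 1) mod 16. (236 - 1) mod 16 = 11, so b_{236} = b_{12} = 6.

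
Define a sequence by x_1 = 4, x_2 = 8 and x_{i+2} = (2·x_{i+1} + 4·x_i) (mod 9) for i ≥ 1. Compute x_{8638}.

x_1 = 4, x_2 = 8, x_3 = 5, x_4 = 6, x_5 = 5, x_6 = 7, x_7 = 7, x_8 = 6, x_9 = 4, x_{10} = 5, x_{11} = 8, x_{12} = 0, x_{13} = 5, x_{14} = 1, x_{15} = 4, x_{16} = 3, x_{17} = 4, x_{18} = 2, x_{19} = 2, x_{20} = 3, x_{21} = 5, x_{22} = 4, x_{23} = 1, x_{24} = 0, x_{25} = 4, x_{26} = 8.
Since (x_{25}, x_{26}) = (x_1, x_2) = (4, 8) (two consecutive terms determine the rest), the sequence is periodic with period 24.
(8638 - 1) mod 24 = 21, so x_{8638} = x_{22} = 4.

4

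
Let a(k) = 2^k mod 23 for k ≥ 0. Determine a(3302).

We have a(0) = 1; a(1) = 2; a(2) = 4; a(3) = 8; a(4) = 16; a(5) = 9; a(6) = 18; a(7) = 13; a(8) = 3; a(9) = 6; a(10) = 12; a(11) = 1.
Since a(11) = a(0) = 1, the sequence is periodic with period 11.
So a(3302) = a(0 + ((3302-0) mod 11)) = a(2) = 4.

4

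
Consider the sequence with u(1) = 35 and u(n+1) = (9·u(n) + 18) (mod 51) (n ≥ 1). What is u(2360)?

Computing terms: u(1) = 35,  u(2) = 27,  u(3) = 6,  u(4) = 21,  u(5) = 3,  u(6) = 45,  u(7) = 15,  u(8) = 0,  u(9) = 18,  u(10) = 27.
Since u(10) = u(2) = 27, the sequence is eventually periodic: after a pre-period of length 1 it cycles with period 8.
For n ≥ 2, u(n) depends only on (n - 2) mod 8. (2360 - 2) mod 8 = 6, so u(2360) = u(8) = 0.

0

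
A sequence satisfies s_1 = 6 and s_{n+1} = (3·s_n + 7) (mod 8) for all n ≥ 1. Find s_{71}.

s_1 = 6; s_2 = 1; s_3 = 2; s_4 = 5; s_5 = 6.
Since s_5 = s_1 = 6, the sequence is periodic with period 4.
(71 - 1) mod 4 = 2, so s_{71} = s_3 = 2.

2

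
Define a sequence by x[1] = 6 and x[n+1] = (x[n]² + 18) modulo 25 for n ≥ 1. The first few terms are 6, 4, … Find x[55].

9

Listing terms: x[1] = 6, x[2] = 4, x[3] = 9, x[4] = 24, x[5] = 19, x[6] = 4.
Since x[6] = x[2] = 4, the sequence is eventually periodic: after a pre-period of length 1 it cycles with period 4.
For n ≥ 2, x[n] depends only on (n - 2) mod 4. (55 - 2) mod 4 = 1, so x[55] = x[3] = 9.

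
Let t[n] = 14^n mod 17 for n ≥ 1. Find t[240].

Listing terms: t[1] = 14, t[2] = 9, t[3] = 7, t[4] = 13, t[5] = 12, t[6] = 15, t[7] = 6, t[8] = 16, t[9] = 3, t[10] = 8, t[11] = 10, t[12] = 4, t[13] = 5, t[14] = 2, t[15] = 11, t[16] = 1, t[17] = 14.
Since t[17] = t[1] = 14, the sequence is periodic with period 16.
(240 - 1) mod 16 = 15, so t[240] = t[16] = 1.

1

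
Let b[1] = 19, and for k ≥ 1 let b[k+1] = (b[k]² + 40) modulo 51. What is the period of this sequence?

5

b[1] = 19, b[2] = 44, b[3] = 38, b[4] = 5, b[5] = 14, b[6] = 32, b[7] = 44.
Since b[7] = b[2] = 44, the sequence is eventually periodic: after a pre-period of length 1 it cycles with period 5.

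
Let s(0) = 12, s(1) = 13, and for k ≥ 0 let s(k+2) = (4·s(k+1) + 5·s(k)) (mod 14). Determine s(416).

0

We have s(0) = 12; s(1) = 13; s(2) = 0; s(3) = 9; s(4) = 8; s(5) = 7; s(6) = 12; s(7) = 13.
Since (s(6), s(7)) = (s(0), s(1)) = (12, 13) (two consecutive terms determine the rest), the sequence is periodic with period 6.
So s(416) = s(0 + ((416-0) mod 6)) = s(2) = 0.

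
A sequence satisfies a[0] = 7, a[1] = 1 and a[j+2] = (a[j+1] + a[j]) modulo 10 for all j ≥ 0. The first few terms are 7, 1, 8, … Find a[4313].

6

a[0] = 7; a[1] = 1; a[2] = 8; a[3] = 9; a[4] = 7; a[5] = 6; a[6] = 3; a[7] = 9; a[8] = 2; a[9] = 1; a[10] = 3; a[11] = 4; a[12] = 7; a[13] = 1.
Since (a[12], a[13]) = (a[0], a[1]) = (7, 1) (two consecutive terms determine the rest), the sequence is periodic with period 12.
So a[4313] = a[0 + ((4313-0) mod 12)] = a[5] = 6.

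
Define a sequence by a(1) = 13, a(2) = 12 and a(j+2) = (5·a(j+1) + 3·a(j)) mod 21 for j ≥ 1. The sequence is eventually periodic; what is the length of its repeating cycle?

Listing terms: a(1) = 13, a(2) = 12, a(3) = 15, a(4) = 6, a(5) = 12, a(6) = 15.
Since (a(5), a(6)) = (a(2), a(3)) = (12, 15) (two consecutive terms determine the rest), the sequence is eventually periodic: after a pre-period of length 1 it cycles with period 3.

3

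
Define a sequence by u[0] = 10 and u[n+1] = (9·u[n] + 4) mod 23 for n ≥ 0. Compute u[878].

Computing terms: u[0] = 10; u[1] = 2; u[2] = 22; u[3] = 18; u[4] = 5; u[5] = 3; u[6] = 8; u[7] = 7; u[8] = 21; u[9] = 9; u[10] = 16; u[11] = 10.
The sequence repeats with period 11.
(878 - 0) mod 11 = 9, so u[878] = u[9] = 9.

9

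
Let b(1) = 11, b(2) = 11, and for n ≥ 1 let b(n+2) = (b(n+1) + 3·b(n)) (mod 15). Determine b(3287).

2

Listing terms: b(1) = 11, b(2) = 11, b(3) = 14, b(4) = 2, b(5) = 14, b(6) = 5, b(7) = 2, b(8) = 2, b(9) = 8, b(10) = 14, b(11) = 8, b(12) = 5, b(13) = 14, b(14) = 14, b(15) = 11, b(16) = 8, b(17) = 11, b(18) = 5, b(19) = 8, b(20) = 8, b(21) = 2, b(22) = 11, b(23) = 2, b(24) = 5, b(25) = 11, b(26) = 11.
The sequence repeats with period 24.
So b(3287) = b(1 + ((3287-1) mod 24)) = b(23) = 2.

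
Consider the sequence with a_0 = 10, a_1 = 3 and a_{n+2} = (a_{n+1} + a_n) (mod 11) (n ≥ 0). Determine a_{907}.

Computing terms: a_0 = 10, a_1 = 3, a_2 = 2, a_3 = 5, a_4 = 7, a_5 = 1, a_6 = 8, a_7 = 9, a_8 = 6, a_9 = 4, a_{10} = 10, a_{11} = 3.
Since (a_{10}, a_{11}) = (a_0, a_1) = (10, 3) (two consecutive terms determine the rest), the sequence is periodic with period 10.
So a_{907} = a_{0 + ((907-0) mod 10)} = a_7 = 9.

9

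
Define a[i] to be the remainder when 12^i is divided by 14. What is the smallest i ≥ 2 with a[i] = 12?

Computing terms: a[1] = 12, a[2] = 4, a[3] = 6, a[4] = 2, a[5] = 10, a[6] = 8, a[7] = 12.
Since a[7] = a[1] = 12, the sequence is periodic with period 6.
The value 12 next appears (with i ≥ 2) at a[7].

7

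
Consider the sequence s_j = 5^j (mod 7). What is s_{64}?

2

Listing terms: s_0 = 1; s_1 = 5; s_2 = 4; s_3 = 6; s_4 = 2; s_5 = 3; s_6 = 1.
Since s_6 = s_0 = 1, the sequence is periodic with period 6.
So s_{64} = s_{0 + ((64-0) mod 6)} = s_4 = 2.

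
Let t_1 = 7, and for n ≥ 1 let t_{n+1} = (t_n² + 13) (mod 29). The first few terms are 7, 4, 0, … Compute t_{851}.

13

Computing terms: t_1 = 7,  t_2 = 4,  t_3 = 0,  t_4 = 13,  t_5 = 8,  t_6 = 19,  t_7 = 26,  t_8 = 22,  t_9 = 4.
Since t_9 = t_2 = 4, the sequence is eventually periodic: after a pre-period of length 1 it cycles with period 7.
For n ≥ 2, t_n depends only on (n - 2) mod 7. (851 - 2) mod 7 = 2, so t_{851} = t_4 = 13.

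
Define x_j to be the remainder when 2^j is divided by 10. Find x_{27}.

Listing terms: x_1 = 2, x_2 = 4, x_3 = 8, x_4 = 6, x_5 = 2.
The sequence repeats with period 4.
(27 - 1) mod 4 = 2, so x_{27} = x_3 = 8.

8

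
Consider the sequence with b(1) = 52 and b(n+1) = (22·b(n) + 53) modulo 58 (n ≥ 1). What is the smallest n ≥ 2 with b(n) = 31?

6

b(1) = 52,  b(2) = 37,  b(3) = 55,  b(4) = 45,  b(5) = 57,  b(6) = 31,  b(7) = 39,  b(8) = 41,  b(9) = 27,  b(10) = 9,  b(11) = 19,  b(12) = 7,  b(13) = 33,  b(14) = 25,  b(15) = 23,  b(16) = 37.
Since b(16) = b(2) = 37, the sequence is eventually periodic: after a pre-period of length 1 it cycles with period 14.
The value 31 first appears (with n ≥ 2) at b(6).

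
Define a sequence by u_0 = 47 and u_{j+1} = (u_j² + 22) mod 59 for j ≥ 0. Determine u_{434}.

u_0 = 47; u_1 = 48; u_2 = 25; u_3 = 57; u_4 = 26; u_5 = 49; u_6 = 4; u_7 = 38; u_8 = 50; u_9 = 44; u_{10} = 11; u_{11} = 25.
Since u_{11} = u_2 = 25, the sequence is eventually periodic: after a pre-period of length 2 it cycles with period 9.
For j ≥ 2, u_j depends only on (j - 2) mod 9. (434 - 2) mod 9 = 0, so u_{434} = u_2 = 25.

25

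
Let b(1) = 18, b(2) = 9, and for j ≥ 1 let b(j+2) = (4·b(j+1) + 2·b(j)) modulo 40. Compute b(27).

32

We have b(1) = 18; b(2) = 9; b(3) = 32; b(4) = 26; b(5) = 8; b(6) = 4; b(7) = 32; b(8) = 16; b(9) = 8; b(10) = 24; b(11) = 32; b(12) = 16.
Since (b(11), b(12)) = (b(7), b(8)) = (32, 16) (two consecutive terms determine the rest), the sequence is eventually periodic: after a pre-period of length 6 it cycles with period 4.
For j ≥ 7, b(j) depends only on (j - 7) mod 4. (27 - 7) mod 4 = 0, so b(27) = b(7) = 32.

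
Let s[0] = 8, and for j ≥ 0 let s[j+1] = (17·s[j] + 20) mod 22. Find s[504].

s[0] = 8, s[1] = 2, s[2] = 10, s[3] = 14, s[4] = 16, s[5] = 6, s[6] = 12, s[7] = 4, s[8] = 0, s[9] = 20, s[10] = 8.
Since s[10] = s[0] = 8, the sequence is periodic with period 10.
(504 - 0) mod 10 = 4, so s[504] = s[4] = 16.

16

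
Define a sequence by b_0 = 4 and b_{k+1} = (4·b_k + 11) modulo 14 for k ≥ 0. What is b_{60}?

Computing terms: b_0 = 4, b_1 = 13, b_2 = 7, b_3 = 11, b_4 = 13.
Since b_4 = b_1 = 13, the sequence is eventually periodic: after a pre-period of length 1 it cycles with period 3.
For k ≥ 1, b_k depends only on (k - 1) mod 3. (60 - 1) mod 3 = 2, so b_{60} = b_3 = 11.

11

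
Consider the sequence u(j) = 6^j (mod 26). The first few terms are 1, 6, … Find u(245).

2

u(0) = 1; u(1) = 6; u(2) = 10; u(3) = 8; u(4) = 22; u(5) = 2; u(6) = 12; u(7) = 20; u(8) = 16; u(9) = 18; u(10) = 4; u(11) = 24; u(12) = 14; u(13) = 6.
Since u(13) = u(1) = 6, the sequence is eventually periodic: after a pre-period of length 1 it cycles with period 12.
For j ≥ 1, u(j) depends only on (j - 1) mod 12. (245 - 1) mod 12 = 4, so u(245) = u(5) = 2.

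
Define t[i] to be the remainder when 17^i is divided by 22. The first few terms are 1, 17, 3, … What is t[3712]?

3

We have t[0] = 1, t[1] = 17, t[2] = 3, t[3] = 7, t[4] = 9, t[5] = 21, t[6] = 5, t[7] = 19, t[8] = 15, t[9] = 13, t[10] = 1.
Since t[10] = t[0] = 1, the sequence is periodic with period 10.
So t[3712] = t[0 + ((3712-0) mod 10)] = t[2] = 3.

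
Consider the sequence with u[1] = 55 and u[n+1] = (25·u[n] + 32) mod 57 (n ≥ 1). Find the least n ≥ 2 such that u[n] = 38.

3

u[1] = 55; u[2] = 39; u[3] = 38; u[4] = 13; u[5] = 15; u[6] = 8; u[7] = 4; u[8] = 18; u[9] = 26; u[10] = 55.
Since u[10] = u[1] = 55, the sequence is periodic with period 9.
The value 38 first appears (with n ≥ 2) at u[3].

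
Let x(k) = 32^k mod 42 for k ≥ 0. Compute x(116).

16

Computing terms: x(0) = 1,  x(1) = 32,  x(2) = 16,  x(3) = 8,  x(4) = 4,  x(5) = 2,  x(6) = 22,  x(7) = 32.
Since x(7) = x(1) = 32, the sequence is eventually periodic: after a pre-period of length 1 it cycles with period 6.
For k ≥ 1, x(k) depends only on (k - 1) mod 6. (116 - 1) mod 6 = 1, so x(116) = x(2) = 16.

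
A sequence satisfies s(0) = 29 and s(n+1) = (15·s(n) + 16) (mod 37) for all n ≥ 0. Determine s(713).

Listing terms: s(0) = 29; s(1) = 7; s(2) = 10; s(3) = 18; s(4) = 27; s(5) = 14; s(6) = 4; s(7) = 2; s(8) = 9; s(9) = 3; s(10) = 24; s(11) = 6; s(12) = 32; s(13) = 15; s(14) = 19; s(15) = 5; s(16) = 17; s(17) = 12; s(18) = 11; s(19) = 33; s(20) = 30; s(21) = 22; s(22) = 13; s(23) = 26; s(24) = 36; s(25) = 1; s(26) = 31; s(27) = 0; s(28) = 16; s(29) = 34; s(30) = 8; s(31) = 25; s(32) = 21; s(33) = 35; s(34) = 23; s(35) = 28; s(36) = 29.
The sequence repeats with period 36.
So s(713) = s(0 + ((713-0) mod 36)) = s(29) = 34.

34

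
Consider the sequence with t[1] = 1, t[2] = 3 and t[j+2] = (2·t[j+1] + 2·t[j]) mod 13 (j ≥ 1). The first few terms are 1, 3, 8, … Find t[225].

3

Computing terms: t[1] = 1,  t[2] = 3,  t[3] = 8,  t[4] = 9,  t[5] = 8,  t[6] = 8,  t[7] = 6,  t[8] = 2,  t[9] = 3,  t[10] = 10,  t[11] = 0,  t[12] = 7,  t[13] = 1,  t[14] = 3.
Since (t[13], t[14]) = (t[1], t[2]) = (1, 3) (two consecutive terms determine the rest), the sequence is periodic with period 12.
So t[225] = t[1 + ((225-1) mod 12)] = t[9] = 3.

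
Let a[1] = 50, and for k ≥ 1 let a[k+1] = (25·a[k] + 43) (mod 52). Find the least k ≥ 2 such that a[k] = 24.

3

We have a[1] = 50; a[2] = 45; a[3] = 24; a[4] = 19; a[5] = 50.
Since a[5] = a[1] = 50, the sequence is periodic with period 4.
The value 24 first appears (with k ≥ 2) at a[3].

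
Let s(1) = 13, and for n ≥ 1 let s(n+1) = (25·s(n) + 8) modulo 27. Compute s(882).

20

s(1) = 13; s(2) = 9; s(3) = 17; s(4) = 1; s(5) = 6; s(6) = 23; s(7) = 16; s(8) = 3; s(9) = 2; s(10) = 4; s(11) = 0; s(12) = 8; s(13) = 19; s(14) = 24; s(15) = 14; s(16) = 7; s(17) = 21; s(18) = 20; s(19) = 22; s(20) = 18; s(21) = 26; s(22) = 10; s(23) = 15; s(24) = 5; s(25) = 25; s(26) = 12; s(27) = 11; s(28) = 13.
Since s(28) = s(1) = 13, the sequence is periodic with period 27.
(882 - 1) mod 27 = 17, so s(882) = s(18) = 20.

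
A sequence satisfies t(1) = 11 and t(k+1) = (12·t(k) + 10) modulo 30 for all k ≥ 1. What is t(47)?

4

t(1) = 11, t(2) = 22, t(3) = 4, t(4) = 28, t(5) = 16, t(6) = 22.
Since t(6) = t(2) = 22, the sequence is eventually periodic: after a pre-period of length 1 it cycles with period 4.
For k ≥ 2, t(k) depends only on (k - 2) mod 4. (47 - 2) mod 4 = 1, so t(47) = t(3) = 4.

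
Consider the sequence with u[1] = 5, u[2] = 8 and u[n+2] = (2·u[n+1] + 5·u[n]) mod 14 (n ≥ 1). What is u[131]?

5

We have u[1] = 5; u[2] = 8; u[3] = 13; u[4] = 10; u[5] = 1; u[6] = 10; u[7] = 11; u[8] = 2; u[9] = 3; u[10] = 2; u[11] = 5; u[12] = 6; u[13] = 9; u[14] = 6; u[15] = 1; u[16] = 4; u[17] = 13; u[18] = 4; u[19] = 3; u[20] = 12; u[21] = 11; u[22] = 12; u[23] = 9; u[24] = 8; u[25] = 5; u[26] = 8.
Since (u[25], u[26]) = (u[1], u[2]) = (5, 8) (two consecutive terms determine the rest), the sequence is periodic with period 24.
(131 - 1) mod 24 = 10, so u[131] = u[11] = 5.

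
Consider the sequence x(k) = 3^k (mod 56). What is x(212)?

9

Computing terms: x(1) = 3; x(2) = 9; x(3) = 27; x(4) = 25; x(5) = 19; x(6) = 1; x(7) = 3.
Since x(7) = x(1) = 3, the sequence is periodic with period 6.
(212 - 1) mod 6 = 1, so x(212) = x(2) = 9.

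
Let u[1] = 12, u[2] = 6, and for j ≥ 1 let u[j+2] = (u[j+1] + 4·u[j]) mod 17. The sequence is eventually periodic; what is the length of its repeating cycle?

u[1] = 12, u[2] = 6, u[3] = 3, u[4] = 10, u[5] = 5, u[6] = 11, u[7] = 14, u[8] = 7, u[9] = 12, u[10] = 6.
The sequence repeats with period 8.

8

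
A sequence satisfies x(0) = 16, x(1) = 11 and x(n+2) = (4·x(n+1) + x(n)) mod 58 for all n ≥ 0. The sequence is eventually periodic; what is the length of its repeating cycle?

14

Computing terms: x(0) = 16, x(1) = 11, x(2) = 2, x(3) = 19, x(4) = 20, x(5) = 41, x(6) = 10, x(7) = 23, x(8) = 44, x(9) = 25, x(10) = 28, x(11) = 21, x(12) = 54, x(13) = 5, x(14) = 16, x(15) = 11.
Since (x(14), x(15)) = (x(0), x(1)) = (16, 11) (two consecutive terms determine the rest), the sequence is periodic with period 14.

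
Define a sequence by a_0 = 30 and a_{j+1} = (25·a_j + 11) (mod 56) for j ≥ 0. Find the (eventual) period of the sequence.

24

Listing terms: a_0 = 30; a_1 = 33; a_2 = 52; a_3 = 23; a_4 = 26; a_5 = 45; a_6 = 16; a_7 = 19; a_8 = 38; a_9 = 9; a_{10} = 12; a_{11} = 31; a_{12} = 2; a_{13} = 5; a_{14} = 24; a_{15} = 51; a_{16} = 54; a_{17} = 17; a_{18} = 44; a_{19} = 47; a_{20} = 10; a_{21} = 37; a_{22} = 40; a_{23} = 3; a_{24} = 30.
Since a_{24} = a_0 = 30, the sequence is periodic with period 24.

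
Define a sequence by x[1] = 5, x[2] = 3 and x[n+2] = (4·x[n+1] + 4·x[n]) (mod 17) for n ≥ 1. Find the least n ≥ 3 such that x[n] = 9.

13

Computing terms: x[1] = 5; x[2] = 3; x[3] = 15; x[4] = 4; x[5] = 8; x[6] = 14; x[7] = 3; x[8] = 0; x[9] = 12; x[10] = 14; x[11] = 2; x[12] = 13; x[13] = 9; x[14] = 3; x[15] = 14; x[16] = 0; x[17] = 5; x[18] = 3.
The sequence repeats with period 16.
The value 9 first appears (with n ≥ 3) at x[13].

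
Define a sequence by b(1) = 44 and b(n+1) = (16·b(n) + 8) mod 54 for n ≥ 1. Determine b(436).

We have b(1) = 44, b(2) = 10, b(3) = 6, b(4) = 50, b(5) = 52, b(6) = 30, b(7) = 2, b(8) = 40, b(9) = 0, b(10) = 8, b(11) = 28, b(12) = 24, b(13) = 14, b(14) = 16, b(15) = 48, b(16) = 20, b(17) = 4, b(18) = 18, b(19) = 26, b(20) = 46, b(21) = 42, b(22) = 32, b(23) = 34, b(24) = 12, b(25) = 38, b(26) = 22, b(27) = 36, b(28) = 44.
Since b(28) = b(1) = 44, the sequence is periodic with period 27.
So b(436) = b(1 + ((436-1) mod 27)) = b(4) = 50.

50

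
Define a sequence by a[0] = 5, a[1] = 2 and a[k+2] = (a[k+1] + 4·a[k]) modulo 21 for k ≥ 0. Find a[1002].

19

Computing terms: a[0] = 5,  a[1] = 2,  a[2] = 1,  a[3] = 9,  a[4] = 13,  a[5] = 7,  a[6] = 17,  a[7] = 3,  a[8] = 8,  a[9] = 20,  a[10] = 10,  a[11] = 6,  a[12] = 4,  a[13] = 7,  a[14] = 2,  a[15] = 9,  a[16] = 17,  a[17] = 11,  a[18] = 16,  a[19] = 18,  a[20] = 19,  a[21] = 7,  a[22] = 20,  a[23] = 6,  a[24] = 2,  a[25] = 5,  a[26] = 13,  a[27] = 12,  a[28] = 1,  a[29] = 7,  a[30] = 11,  a[31] = 18,  a[32] = 20,  a[33] = 8,  a[34] = 4,  a[35] = 15,  a[36] = 10,  a[37] = 7,  a[38] = 5,  a[39] = 12,  a[40] = 11,  a[41] = 17,  a[42] = 19,  a[43] = 3,  a[44] = 16,  a[45] = 7,  a[46] = 8,  a[47] = 15,  a[48] = 5,  a[49] = 2.
Since (a[48], a[49]) = (a[0], a[1]) = (5, 2) (two consecutive terms determine the rest), the sequence is periodic with period 48.
So a[1002] = a[0 + ((1002-0) mod 48)] = a[42] = 19.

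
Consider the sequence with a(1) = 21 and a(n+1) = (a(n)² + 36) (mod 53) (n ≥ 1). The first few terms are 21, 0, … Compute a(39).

Listing terms: a(1) = 21, a(2) = 0, a(3) = 36, a(4) = 7, a(5) = 32, a(6) = 0.
Since a(6) = a(2) = 0, the sequence is eventually periodic: after a pre-period of length 1 it cycles with period 4.
For n ≥ 2, a(n) depends only on (n - 2) mod 4. (39 - 2) mod 4 = 1, so a(39) = a(3) = 36.

36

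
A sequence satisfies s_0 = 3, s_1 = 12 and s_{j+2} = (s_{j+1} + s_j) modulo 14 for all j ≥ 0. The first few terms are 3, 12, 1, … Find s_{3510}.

13

We have s_0 = 3, s_1 = 12, s_2 = 1, s_3 = 13, s_4 = 0, s_5 = 13, s_6 = 13, s_7 = 12, s_8 = 11, s_9 = 9, s_{10} = 6, s_{11} = 1, s_{12} = 7, s_{13} = 8, s_{14} = 1, s_{15} = 9, s_{16} = 10, s_{17} = 5, s_{18} = 1, s_{19} = 6, s_{20} = 7, s_{21} = 13, s_{22} = 6, s_{23} = 5, s_{24} = 11, s_{25} = 2, s_{26} = 13, s_{27} = 1, s_{28} = 0, s_{29} = 1, s_{30} = 1, s_{31} = 2, s_{32} = 3, s_{33} = 5, s_{34} = 8, s_{35} = 13, s_{36} = 7, s_{37} = 6, s_{38} = 13, s_{39} = 5, s_{40} = 4, s_{41} = 9, s_{42} = 13, s_{43} = 8, s_{44} = 7, s_{45} = 1, s_{46} = 8, s_{47} = 9, s_{48} = 3, s_{49} = 12.
Since (s_{48}, s_{49}) = (s_0, s_1) = (3, 12) (two consecutive terms determine the rest), the sequence is periodic with period 48.
So s_{3510} = s_{0 + ((3510-0) mod 48)} = s_6 = 13.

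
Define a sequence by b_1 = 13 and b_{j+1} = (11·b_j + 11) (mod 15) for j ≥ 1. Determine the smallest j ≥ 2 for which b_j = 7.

We have b_1 = 13; b_2 = 4; b_3 = 10; b_4 = 1; b_5 = 7; b_6 = 13.
Since b_6 = b_1 = 13, the sequence is periodic with period 5.
The value 7 first appears (with j ≥ 2) at b_5.

5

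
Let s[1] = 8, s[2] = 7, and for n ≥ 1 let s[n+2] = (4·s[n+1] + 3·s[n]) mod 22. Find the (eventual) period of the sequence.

40

s[1] = 8, s[2] = 7, s[3] = 8, s[4] = 9, s[5] = 16, s[6] = 3, s[7] = 16, s[8] = 7, s[9] = 10, s[10] = 17, s[11] = 10, s[12] = 3, s[13] = 20, s[14] = 1, s[15] = 20, s[16] = 17, s[17] = 18, s[18] = 13, s[19] = 18, s[20] = 1, s[21] = 14, s[22] = 15, s[23] = 14, s[24] = 13, s[25] = 6, s[26] = 19, s[27] = 6, s[28] = 15, s[29] = 12, s[30] = 5, s[31] = 12, s[32] = 19, s[33] = 2, s[34] = 21, s[35] = 2, s[36] = 5, s[37] = 4, s[38] = 9, s[39] = 4, s[40] = 21, s[41] = 8, s[42] = 7.
Since (s[41], s[42]) = (s[1], s[2]) = (8, 7) (two consecutive terms determine the rest), the sequence is periodic with period 40.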